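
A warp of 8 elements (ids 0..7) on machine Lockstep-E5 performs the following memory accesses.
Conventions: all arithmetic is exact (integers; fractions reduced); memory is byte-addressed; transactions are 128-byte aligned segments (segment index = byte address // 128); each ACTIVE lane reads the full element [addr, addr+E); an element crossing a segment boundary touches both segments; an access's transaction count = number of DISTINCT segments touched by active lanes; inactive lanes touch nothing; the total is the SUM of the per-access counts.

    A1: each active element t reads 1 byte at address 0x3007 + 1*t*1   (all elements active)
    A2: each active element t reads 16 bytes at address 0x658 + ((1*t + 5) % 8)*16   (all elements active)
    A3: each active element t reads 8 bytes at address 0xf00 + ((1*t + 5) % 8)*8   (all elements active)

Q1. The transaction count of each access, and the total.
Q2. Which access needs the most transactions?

A1: 1 transaction
A2: 2 transactions
A3: 1 transaction

Answer: 1,2,1; total 4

Answer: A2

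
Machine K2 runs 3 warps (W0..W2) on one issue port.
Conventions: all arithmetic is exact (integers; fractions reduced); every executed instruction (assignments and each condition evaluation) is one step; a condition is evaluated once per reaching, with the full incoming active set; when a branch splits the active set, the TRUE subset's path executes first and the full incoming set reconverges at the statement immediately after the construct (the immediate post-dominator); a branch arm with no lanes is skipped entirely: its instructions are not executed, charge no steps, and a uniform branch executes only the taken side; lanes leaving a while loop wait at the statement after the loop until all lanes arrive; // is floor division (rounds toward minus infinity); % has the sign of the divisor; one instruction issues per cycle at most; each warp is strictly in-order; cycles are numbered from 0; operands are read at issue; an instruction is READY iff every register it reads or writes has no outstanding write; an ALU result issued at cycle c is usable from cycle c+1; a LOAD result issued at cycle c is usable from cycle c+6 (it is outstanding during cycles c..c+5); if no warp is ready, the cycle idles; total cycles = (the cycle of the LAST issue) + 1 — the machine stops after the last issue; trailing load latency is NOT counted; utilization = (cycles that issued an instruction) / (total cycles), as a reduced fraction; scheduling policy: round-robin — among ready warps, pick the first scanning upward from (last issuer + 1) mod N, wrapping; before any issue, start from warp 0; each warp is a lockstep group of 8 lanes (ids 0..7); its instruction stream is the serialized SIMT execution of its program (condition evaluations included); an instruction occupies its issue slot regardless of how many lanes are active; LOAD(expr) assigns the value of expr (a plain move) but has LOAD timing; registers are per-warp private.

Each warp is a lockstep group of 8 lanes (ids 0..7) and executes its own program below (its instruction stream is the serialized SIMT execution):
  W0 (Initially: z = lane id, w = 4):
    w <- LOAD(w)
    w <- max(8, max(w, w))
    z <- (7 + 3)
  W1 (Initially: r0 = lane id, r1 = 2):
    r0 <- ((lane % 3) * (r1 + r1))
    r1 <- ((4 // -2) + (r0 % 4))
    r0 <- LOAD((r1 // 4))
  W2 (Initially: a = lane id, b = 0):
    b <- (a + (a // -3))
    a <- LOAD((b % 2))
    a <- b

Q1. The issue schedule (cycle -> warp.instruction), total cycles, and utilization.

cycle 0: W0.I0
cycle 1: W1.I0
cycle 2: W2.I0
cycle 3: W1.I1
cycle 4: W2.I1
cycle 5: W1.I2
cycle 6: W0.I1
cycle 7: W0.I2
cycle 8: idle
cycle 9: idle
cycle 10: W2.I2

Answer: 11 cycles, utilization 9/11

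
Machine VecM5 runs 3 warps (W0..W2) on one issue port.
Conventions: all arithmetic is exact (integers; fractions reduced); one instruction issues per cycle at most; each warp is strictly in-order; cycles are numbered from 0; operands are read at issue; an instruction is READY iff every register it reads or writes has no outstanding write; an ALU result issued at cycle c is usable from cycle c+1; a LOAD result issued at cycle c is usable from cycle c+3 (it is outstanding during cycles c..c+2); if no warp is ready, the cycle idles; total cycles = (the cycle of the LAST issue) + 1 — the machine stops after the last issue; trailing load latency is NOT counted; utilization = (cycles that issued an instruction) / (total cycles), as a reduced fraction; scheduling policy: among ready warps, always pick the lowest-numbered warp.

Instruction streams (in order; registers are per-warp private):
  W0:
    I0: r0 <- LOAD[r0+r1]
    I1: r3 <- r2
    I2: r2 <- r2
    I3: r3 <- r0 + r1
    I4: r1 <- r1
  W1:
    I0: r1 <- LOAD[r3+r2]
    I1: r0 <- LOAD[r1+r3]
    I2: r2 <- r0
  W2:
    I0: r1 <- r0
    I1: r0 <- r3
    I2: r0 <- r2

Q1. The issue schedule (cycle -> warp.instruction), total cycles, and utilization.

cycle 0: W0.I0
cycle 1: W0.I1
cycle 2: W0.I2
cycle 3: W0.I3
cycle 4: W0.I4
cycle 5: W1.I0
cycle 6: W2.I0
cycle 7: W2.I1
cycle 8: W1.I1
cycle 9: W2.I2
cycle 10: idle
cycle 11: W1.I2

Answer: 12 cycles, utilization 11/12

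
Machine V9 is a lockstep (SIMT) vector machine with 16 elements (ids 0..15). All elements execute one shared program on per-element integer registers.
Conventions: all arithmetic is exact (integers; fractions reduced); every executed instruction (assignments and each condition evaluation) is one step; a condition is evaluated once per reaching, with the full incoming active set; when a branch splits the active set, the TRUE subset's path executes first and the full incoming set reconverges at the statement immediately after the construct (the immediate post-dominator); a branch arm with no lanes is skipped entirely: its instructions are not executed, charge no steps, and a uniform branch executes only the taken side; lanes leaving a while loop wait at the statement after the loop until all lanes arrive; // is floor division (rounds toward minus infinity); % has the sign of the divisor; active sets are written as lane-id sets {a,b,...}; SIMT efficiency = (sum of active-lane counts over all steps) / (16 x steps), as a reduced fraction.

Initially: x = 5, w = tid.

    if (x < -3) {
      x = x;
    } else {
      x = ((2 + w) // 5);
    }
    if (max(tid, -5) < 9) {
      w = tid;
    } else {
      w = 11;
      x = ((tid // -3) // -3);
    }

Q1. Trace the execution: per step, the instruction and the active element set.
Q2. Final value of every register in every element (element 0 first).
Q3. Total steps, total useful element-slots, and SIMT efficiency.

step 0: eval (x < -3)                {0,1,2,3,4,5,6,7,8,9,10,11,12,13,14,15}
step 1: x <- ((2 + w) // 5)          {0,1,2,3,4,5,6,7,8,9,10,11,12,13,14,15}
step 2: eval (max(tid, -5) < 9)      {0,1,2,3,4,5,6,7,8,9,10,11,12,13,14,15}
step 3: w <- tid                     {0,1,2,3,4,5,6,7,8}
step 4: w <- 11                      {9,10,11,12,13,14,15}
step 5: x <- ((tid // -3) // -3)     {9,10,11,12,13,14,15}

Answer: 6 steps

x: 0,0,0,1,1,1,1,1,2,1,1,1,1,1,1,1
w: 0,1,2,3,4,5,6,7,8,11,11,11,11,11,11,11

steps = 6; useful = 71; efficiency = 71/96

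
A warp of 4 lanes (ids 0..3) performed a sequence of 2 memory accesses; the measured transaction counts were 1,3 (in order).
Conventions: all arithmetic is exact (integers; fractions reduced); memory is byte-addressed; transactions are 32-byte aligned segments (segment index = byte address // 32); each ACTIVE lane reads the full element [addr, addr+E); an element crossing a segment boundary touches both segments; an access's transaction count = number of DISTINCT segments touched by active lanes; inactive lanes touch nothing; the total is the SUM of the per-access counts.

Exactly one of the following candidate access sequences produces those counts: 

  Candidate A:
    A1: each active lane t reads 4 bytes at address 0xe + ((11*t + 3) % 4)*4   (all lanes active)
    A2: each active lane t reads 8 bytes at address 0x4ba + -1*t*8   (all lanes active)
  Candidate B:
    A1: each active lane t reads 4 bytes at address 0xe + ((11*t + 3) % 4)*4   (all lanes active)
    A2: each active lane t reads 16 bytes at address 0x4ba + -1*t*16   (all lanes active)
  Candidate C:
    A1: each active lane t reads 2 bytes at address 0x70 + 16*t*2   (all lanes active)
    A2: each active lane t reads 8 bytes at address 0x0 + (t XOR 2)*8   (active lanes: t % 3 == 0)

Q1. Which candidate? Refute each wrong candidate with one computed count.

A: A2 gives 2 transactions, not 3
C: A1 gives 4 transactions, not 1
B: all counts match (1,3)

Answer: B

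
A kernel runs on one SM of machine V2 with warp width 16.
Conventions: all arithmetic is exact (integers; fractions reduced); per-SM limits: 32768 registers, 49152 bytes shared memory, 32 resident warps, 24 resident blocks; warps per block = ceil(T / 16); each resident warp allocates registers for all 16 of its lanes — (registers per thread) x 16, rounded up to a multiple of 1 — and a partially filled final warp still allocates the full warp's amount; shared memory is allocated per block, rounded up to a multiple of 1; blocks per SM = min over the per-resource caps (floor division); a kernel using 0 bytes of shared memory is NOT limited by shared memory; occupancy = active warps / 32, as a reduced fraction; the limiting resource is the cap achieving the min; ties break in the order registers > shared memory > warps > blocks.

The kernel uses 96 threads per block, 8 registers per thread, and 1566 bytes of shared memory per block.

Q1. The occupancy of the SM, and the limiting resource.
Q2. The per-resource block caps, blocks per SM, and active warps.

Answer: occupancy 15/16, limited by warps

registers: 42 blocks
shared memory: 31 blocks
warps: 5 blocks
blocks: 24 blocks

Answer: 5 blocks, 30 active warps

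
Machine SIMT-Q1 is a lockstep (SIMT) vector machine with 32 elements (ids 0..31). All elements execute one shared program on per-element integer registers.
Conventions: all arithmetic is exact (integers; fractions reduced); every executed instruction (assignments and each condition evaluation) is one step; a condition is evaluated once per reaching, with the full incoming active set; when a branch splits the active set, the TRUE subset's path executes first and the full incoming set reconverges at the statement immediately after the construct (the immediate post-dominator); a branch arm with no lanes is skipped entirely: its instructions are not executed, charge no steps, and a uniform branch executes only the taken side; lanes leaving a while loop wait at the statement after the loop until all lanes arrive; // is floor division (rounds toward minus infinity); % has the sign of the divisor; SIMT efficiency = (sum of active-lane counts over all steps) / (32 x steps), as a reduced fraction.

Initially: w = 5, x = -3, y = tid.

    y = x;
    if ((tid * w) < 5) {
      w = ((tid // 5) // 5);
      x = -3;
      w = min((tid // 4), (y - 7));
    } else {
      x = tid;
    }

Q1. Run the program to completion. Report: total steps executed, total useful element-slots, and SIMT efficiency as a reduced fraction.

Answer: 6 steps, 98 useful, 49/96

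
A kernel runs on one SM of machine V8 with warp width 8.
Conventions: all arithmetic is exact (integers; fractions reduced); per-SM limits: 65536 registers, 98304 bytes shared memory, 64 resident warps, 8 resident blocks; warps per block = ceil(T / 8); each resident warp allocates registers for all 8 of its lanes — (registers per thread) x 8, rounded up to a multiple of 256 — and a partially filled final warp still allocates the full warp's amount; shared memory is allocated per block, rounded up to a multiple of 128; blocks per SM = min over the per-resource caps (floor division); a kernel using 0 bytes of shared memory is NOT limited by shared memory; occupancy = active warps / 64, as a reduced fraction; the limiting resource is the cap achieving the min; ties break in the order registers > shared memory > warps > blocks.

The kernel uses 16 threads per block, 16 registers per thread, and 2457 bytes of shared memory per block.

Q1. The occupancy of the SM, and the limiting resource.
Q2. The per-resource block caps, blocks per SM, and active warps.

Answer: occupancy 1/4, limited by blocks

registers: 128 blocks
shared memory: 38 blocks
warps: 32 blocks
blocks: 8 blocks

Answer: 8 blocks, 16 active warps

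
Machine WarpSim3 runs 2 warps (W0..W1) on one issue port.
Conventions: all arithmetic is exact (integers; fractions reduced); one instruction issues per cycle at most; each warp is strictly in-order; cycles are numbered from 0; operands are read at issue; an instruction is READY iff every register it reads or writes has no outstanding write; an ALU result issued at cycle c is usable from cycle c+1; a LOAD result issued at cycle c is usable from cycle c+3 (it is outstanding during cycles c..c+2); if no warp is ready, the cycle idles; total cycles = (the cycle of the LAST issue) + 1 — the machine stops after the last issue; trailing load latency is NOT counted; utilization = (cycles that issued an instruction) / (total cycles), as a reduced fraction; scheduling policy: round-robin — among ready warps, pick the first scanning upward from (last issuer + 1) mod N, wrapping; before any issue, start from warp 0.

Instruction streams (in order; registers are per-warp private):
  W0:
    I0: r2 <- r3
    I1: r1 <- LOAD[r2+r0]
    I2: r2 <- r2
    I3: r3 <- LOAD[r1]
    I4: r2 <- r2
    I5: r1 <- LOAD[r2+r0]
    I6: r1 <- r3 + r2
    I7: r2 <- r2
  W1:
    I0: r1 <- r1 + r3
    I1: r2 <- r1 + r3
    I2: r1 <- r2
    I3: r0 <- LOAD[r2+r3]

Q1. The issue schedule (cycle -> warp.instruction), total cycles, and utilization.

cycle 0: W0.I0
cycle 1: W1.I0
cycle 2: W0.I1
cycle 3: W1.I1
cycle 4: W0.I2
cycle 5: W1.I2
cycle 6: W0.I3
cycle 7: W1.I3
cycle 8: W0.I4
cycle 9: W0.I5
cycle 10: idle
cycle 11: idle
cycle 12: W0.I6
cycle 13: W0.I7

Answer: 14 cycles, utilization 6/7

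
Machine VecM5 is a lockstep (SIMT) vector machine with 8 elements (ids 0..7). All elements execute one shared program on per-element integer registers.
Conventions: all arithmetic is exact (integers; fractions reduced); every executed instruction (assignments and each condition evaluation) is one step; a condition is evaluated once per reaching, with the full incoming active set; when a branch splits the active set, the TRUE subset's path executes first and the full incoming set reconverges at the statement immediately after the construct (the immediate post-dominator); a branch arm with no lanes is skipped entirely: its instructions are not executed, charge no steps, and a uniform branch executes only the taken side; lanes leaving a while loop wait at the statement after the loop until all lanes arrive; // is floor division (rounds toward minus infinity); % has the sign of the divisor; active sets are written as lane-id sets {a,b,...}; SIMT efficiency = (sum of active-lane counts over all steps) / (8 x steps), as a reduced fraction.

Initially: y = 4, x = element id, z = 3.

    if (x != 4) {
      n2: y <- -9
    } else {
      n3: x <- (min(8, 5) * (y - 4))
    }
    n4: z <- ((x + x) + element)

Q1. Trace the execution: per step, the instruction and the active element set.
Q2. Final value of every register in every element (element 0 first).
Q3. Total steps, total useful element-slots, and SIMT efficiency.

step 0: eval (x != 4)                {0,1,2,3,4,5,6,7}
step 1: y <- -9                      {0,1,2,3,5,6,7}
step 2: x <- (min(8, 5) * (y - 4))   {4}
step 3: z <- ((x + x) + element)     {0,1,2,3,4,5,6,7}

Answer: 4 steps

y: -9,-9,-9,-9,4,-9,-9,-9
x: 0,1,2,3,0,5,6,7
z: 0,3,6,9,4,15,18,21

steps = 4; useful = 24; efficiency = 24/32 = 3/4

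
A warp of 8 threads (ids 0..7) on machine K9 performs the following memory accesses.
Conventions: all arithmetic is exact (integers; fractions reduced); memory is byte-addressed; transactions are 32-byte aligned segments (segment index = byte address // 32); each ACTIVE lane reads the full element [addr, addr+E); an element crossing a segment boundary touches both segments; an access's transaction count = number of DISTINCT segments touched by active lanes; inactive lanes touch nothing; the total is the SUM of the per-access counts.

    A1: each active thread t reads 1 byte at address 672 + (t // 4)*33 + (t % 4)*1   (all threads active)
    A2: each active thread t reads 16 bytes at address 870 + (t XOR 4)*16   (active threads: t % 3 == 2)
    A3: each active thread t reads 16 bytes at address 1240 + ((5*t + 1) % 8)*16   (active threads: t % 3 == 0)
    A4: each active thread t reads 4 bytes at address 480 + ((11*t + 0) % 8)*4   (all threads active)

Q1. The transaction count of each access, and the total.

A1: 2 transactions
A2: 3 transactions
A3: 3 transactions
A4: 1 transaction

Answer: 2,3,3,1; total 9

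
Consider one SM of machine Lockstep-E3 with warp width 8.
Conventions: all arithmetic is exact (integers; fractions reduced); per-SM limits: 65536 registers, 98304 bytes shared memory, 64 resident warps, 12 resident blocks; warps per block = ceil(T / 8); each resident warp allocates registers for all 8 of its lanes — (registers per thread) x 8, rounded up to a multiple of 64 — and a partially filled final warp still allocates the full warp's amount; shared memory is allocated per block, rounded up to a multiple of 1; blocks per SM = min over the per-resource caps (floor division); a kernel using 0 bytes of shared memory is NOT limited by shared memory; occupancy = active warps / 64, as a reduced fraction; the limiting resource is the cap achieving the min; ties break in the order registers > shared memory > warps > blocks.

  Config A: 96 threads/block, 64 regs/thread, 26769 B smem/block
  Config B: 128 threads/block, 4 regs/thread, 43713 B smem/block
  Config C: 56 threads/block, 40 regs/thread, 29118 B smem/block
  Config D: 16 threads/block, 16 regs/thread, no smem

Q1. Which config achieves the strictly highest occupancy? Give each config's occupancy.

occupancies: A 9/16, B 1/2, C 21/64, D 3/8

Answer: A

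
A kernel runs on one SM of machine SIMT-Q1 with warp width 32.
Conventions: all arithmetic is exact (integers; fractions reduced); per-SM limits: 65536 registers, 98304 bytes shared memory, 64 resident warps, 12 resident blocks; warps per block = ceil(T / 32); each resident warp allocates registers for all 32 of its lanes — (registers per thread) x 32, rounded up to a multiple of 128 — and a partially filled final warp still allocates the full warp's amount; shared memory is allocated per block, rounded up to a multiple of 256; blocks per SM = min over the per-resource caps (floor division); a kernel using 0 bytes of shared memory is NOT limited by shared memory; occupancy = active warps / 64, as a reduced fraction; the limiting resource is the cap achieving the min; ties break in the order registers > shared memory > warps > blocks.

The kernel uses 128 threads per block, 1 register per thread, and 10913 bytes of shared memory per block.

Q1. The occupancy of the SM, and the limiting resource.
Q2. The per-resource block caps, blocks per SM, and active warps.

Answer: occupancy 1/2, limited by shared memory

registers: 128 blocks
shared memory: 8 blocks
warps: 16 blocks
blocks: 12 blocks

Answer: 8 blocks, 32 active warps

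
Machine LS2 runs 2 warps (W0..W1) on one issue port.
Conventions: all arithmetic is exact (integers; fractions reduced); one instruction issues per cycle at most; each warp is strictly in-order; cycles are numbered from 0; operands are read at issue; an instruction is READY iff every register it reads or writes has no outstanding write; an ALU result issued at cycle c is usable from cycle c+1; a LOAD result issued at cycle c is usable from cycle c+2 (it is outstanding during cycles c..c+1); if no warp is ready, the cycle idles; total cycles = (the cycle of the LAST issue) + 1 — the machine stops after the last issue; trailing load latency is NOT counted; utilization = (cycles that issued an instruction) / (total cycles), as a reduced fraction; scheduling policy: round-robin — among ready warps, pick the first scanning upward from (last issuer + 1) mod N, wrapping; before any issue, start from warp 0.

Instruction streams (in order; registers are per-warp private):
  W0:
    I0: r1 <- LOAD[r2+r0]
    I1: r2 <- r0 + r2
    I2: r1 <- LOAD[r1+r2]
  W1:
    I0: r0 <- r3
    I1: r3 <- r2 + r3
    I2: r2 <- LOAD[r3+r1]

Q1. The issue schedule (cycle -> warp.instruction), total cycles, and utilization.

cycle 0: W0.I0
cycle 1: W1.I0
cycle 2: W0.I1
cycle 3: W1.I1
cycle 4: W0.I2
cycle 5: W1.I2

Answer: 6 cycles, utilization 1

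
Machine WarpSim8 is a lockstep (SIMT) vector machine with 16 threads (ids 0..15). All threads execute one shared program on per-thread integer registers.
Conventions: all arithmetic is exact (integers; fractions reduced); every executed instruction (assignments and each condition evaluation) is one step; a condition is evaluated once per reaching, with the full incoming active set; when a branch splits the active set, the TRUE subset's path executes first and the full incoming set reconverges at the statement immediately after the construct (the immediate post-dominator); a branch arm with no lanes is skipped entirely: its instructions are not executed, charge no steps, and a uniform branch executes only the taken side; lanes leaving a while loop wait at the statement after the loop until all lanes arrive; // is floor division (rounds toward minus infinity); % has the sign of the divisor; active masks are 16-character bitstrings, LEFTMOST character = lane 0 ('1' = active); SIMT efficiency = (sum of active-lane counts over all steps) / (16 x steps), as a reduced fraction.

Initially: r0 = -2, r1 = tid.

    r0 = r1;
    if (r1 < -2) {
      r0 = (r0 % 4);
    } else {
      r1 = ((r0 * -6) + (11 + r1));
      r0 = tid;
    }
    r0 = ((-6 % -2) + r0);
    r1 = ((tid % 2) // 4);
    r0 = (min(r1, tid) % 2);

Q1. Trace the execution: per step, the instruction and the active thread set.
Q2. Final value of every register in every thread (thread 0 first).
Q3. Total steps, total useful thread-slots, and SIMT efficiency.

step 0: r0 <- r1                     1111111111111111
step 1: eval (r1 < -2)               1111111111111111
step 2: r1 <- ((r0 * -6) + (11 + r1)) 1111111111111111
step 3: r0 <- tid                    1111111111111111
step 4: r0 <- ((-6 % -2) + r0)       1111111111111111
step 5: r1 <- ((tid % 2) // 4)       1111111111111111
step 6: r0 <- (min(r1, tid) % 2)     1111111111111111

Answer: 7 steps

r0: 0,0,0,0,0,0,0,0,0,0,0,0,0,0,0,0
r1: 0,0,0,0,0,0,0,0,0,0,0,0,0,0,0,0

steps = 7; useful = 112; efficiency = 112/112 = 1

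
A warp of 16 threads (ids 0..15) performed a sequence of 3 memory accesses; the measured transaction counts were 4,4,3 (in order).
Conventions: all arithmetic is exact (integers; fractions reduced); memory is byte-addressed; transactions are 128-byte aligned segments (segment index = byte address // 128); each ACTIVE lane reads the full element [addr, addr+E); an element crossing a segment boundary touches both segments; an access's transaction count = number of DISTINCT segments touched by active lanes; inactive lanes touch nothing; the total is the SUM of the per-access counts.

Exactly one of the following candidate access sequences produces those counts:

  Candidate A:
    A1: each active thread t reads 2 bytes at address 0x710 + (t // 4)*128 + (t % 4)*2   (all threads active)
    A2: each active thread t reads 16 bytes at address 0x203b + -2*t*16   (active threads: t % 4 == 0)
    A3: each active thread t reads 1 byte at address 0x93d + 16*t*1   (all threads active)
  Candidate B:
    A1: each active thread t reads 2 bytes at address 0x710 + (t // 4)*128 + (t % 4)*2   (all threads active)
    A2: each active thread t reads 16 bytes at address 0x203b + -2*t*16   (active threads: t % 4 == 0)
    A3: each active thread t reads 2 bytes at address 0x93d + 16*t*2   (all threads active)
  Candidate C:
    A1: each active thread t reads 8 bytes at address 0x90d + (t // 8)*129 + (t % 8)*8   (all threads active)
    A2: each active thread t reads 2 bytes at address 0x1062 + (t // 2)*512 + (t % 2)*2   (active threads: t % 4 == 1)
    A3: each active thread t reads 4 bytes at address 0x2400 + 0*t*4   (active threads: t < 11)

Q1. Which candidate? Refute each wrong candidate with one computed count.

B: A3 gives 5 transactions, not 3
C: A1 gives 2 transactions, not 4
A: all counts match (4,4,3)

Answer: A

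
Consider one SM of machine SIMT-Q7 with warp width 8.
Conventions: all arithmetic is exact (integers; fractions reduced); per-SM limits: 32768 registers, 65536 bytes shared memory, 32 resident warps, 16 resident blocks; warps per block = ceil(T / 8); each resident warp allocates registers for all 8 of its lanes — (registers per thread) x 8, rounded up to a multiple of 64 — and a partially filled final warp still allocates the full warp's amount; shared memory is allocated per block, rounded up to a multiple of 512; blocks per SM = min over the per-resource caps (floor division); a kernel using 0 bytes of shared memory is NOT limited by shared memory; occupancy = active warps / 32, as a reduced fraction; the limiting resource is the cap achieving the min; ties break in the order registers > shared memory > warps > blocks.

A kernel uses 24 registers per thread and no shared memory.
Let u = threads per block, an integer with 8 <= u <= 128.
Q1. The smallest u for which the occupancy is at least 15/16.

Answer: u = 9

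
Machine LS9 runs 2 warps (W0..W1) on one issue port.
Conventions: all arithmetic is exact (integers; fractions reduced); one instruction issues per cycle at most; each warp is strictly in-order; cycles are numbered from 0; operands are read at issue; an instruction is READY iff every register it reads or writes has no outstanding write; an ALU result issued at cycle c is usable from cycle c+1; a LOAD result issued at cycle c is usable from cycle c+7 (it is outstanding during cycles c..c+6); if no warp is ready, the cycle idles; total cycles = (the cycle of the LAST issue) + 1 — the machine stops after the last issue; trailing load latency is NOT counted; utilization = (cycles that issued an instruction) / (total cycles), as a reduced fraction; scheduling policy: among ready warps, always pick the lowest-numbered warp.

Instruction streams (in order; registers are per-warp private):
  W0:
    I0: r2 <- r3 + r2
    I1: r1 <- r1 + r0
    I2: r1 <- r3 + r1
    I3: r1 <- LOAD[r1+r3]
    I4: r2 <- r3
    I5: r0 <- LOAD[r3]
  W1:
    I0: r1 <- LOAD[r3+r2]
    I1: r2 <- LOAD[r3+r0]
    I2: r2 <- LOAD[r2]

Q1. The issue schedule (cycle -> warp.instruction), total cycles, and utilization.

cycle 0: W0.I0
cycle 1: W0.I1
cycle 2: W0.I2
cycle 3: W0.I3
cycle 4: W0.I4
cycle 5: W0.I5
cycle 6: W1.I0
cycle 7: W1.I1
cycle 8: idle
cycle 9: idle
cycle 10: idle
cycle 11: idle
cycle 12: idle
cycle 13: idle
cycle 14: W1.I2

Answer: 15 cycles, utilization 3/5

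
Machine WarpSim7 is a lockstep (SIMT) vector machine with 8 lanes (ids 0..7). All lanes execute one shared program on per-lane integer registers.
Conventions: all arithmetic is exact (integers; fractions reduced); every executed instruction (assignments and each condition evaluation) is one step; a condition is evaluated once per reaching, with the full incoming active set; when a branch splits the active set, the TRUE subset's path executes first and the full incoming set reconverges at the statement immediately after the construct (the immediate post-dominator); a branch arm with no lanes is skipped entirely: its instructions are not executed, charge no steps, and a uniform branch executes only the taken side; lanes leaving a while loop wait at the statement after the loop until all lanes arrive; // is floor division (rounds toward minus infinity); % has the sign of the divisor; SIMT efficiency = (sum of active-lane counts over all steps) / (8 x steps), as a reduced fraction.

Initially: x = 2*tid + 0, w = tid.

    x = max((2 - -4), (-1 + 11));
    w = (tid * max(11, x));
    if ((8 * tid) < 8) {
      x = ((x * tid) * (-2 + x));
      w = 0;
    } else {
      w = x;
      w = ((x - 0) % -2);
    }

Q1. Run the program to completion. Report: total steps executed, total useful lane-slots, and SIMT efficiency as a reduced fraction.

Answer: 7 steps, 40 useful, 5/7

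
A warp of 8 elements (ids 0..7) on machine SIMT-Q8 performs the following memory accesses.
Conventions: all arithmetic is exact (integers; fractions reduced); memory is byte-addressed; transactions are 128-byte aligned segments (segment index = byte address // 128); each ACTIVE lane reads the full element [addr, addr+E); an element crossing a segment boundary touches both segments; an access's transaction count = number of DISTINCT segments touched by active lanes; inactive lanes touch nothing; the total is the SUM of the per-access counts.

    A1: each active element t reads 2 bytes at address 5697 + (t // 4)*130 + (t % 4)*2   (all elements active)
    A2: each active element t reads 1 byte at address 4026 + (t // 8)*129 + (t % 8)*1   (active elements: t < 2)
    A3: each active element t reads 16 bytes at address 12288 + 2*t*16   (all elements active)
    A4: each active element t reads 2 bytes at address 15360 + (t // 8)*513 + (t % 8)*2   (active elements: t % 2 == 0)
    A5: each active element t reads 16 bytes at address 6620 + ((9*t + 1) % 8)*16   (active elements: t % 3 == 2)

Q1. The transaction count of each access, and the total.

A1: 2 transactions
A2: 1 transaction
A3: 2 transactions
A4: 1 transaction
A5: 1 transaction

Answer: 2,1,2,1,1; total 7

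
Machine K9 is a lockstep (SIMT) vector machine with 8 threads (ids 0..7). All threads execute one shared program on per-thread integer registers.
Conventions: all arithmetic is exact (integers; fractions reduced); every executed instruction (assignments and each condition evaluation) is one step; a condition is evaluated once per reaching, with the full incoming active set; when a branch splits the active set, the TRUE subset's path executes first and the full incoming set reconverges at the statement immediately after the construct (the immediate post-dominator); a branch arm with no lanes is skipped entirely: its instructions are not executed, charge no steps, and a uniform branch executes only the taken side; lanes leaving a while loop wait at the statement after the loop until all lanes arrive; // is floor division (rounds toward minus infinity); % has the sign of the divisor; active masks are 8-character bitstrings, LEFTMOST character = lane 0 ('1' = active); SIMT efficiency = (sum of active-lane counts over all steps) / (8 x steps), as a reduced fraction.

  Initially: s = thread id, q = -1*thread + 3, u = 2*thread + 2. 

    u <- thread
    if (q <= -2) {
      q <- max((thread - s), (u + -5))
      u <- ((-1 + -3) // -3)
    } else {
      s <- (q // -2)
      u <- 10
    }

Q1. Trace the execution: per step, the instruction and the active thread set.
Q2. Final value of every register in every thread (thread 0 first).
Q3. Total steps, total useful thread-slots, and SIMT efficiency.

step 0: u <- thread                  11111111
step 1: eval (q <= -2)               11111111
step 2: q <- max((thread - s), (u + -5)) 00000111
step 3: u <- ((-1 + -3) // -3)       00000111
step 4: s <- (q // -2)               11111000
step 5: u <- 10                      11111000

Answer: 6 steps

s: -2,-1,-1,0,0,5,6,7
q: 3,2,1,0,-1,0,1,2
u: 10,10,10,10,10,1,1,1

steps = 6; useful = 32; efficiency = 32/48 = 2/3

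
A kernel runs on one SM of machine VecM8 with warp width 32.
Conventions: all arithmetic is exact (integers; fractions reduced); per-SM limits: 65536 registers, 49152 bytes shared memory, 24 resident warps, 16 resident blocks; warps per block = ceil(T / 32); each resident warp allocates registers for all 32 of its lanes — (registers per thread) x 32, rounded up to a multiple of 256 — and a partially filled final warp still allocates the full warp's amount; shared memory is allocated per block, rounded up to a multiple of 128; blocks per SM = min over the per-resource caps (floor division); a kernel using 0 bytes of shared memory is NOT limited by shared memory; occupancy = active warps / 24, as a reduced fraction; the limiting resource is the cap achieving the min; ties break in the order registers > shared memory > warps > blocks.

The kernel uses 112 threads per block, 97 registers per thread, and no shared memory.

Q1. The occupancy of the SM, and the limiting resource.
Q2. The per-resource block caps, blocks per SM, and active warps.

Answer: occupancy 2/3, limited by registers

registers: 4 blocks
shared memory: no limit (kernel uses none)
warps: 6 blocks
blocks: 16 blocks

Answer: 4 blocks, 16 active warps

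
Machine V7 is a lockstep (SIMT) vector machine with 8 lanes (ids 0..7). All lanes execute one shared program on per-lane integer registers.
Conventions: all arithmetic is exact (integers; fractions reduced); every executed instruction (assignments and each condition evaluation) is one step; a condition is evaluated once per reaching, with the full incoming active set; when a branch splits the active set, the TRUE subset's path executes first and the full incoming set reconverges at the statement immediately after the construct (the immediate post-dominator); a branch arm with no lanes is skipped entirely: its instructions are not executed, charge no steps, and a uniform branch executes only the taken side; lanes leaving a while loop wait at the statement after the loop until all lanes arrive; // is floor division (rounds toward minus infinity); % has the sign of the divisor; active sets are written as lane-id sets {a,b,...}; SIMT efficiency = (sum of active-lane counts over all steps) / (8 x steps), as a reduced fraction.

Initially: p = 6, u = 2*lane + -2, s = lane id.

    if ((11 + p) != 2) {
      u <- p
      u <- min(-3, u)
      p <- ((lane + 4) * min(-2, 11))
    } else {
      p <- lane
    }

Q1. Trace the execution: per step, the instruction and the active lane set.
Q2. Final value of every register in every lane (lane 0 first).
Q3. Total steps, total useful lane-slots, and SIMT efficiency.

step 0: eval ((11 + p) != 2)         {0,1,2,3,4,5,6,7}
step 1: u <- p                       {0,1,2,3,4,5,6,7}
step 2: u <- min(-3, u)              {0,1,2,3,4,5,6,7}
step 3: p <- ((lane + 4) * min(-2, 11)) {0,1,2,3,4,5,6,7}

Answer: 4 steps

p: -8,-10,-12,-14,-16,-18,-20,-22
u: -3,-3,-3,-3,-3,-3,-3,-3
s: 0,1,2,3,4,5,6,7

steps = 4; useful = 32; efficiency = 32/32 = 1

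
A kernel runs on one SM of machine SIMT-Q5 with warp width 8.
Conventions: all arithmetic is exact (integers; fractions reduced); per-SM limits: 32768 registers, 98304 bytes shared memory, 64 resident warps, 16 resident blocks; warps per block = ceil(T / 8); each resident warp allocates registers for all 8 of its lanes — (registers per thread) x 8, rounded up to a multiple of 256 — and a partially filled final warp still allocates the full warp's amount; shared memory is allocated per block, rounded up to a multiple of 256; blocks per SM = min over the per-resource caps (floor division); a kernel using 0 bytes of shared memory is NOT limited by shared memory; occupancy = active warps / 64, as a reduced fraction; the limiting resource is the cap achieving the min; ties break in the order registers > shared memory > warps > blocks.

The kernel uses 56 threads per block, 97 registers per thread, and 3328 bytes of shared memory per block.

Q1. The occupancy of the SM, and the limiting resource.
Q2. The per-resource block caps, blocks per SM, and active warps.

Answer: occupancy 7/16, limited by registers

registers: 4 blocks
shared memory: 29 blocks
warps: 9 blocks
blocks: 16 blocks

Answer: 4 blocks, 28 active warps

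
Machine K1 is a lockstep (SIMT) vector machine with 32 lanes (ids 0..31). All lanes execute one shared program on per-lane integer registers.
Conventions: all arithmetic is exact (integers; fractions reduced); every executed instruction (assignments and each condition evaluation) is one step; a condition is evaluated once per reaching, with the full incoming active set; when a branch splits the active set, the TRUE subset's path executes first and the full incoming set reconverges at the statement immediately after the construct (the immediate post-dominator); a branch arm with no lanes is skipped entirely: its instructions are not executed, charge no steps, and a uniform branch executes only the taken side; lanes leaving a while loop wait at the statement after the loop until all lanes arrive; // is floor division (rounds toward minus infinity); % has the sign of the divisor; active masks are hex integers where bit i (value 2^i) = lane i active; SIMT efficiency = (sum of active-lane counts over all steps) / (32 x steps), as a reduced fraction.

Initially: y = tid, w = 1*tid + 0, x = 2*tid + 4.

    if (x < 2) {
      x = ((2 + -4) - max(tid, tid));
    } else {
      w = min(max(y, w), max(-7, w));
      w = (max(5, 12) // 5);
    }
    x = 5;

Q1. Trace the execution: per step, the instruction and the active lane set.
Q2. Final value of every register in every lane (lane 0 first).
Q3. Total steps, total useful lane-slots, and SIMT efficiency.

step 0: eval (x < 2)                 0xffffffff
step 1: w <- min(max(y, w), max(-7, w)) 0xffffffff
step 2: w <- (max(5, 12) // 5)       0xffffffff
step 3: x <- 5                       0xffffffff

Answer: 4 steps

y: 0,1,2,3,4,5,6,7,8,9,10,11,12,13,14,15,16,17,18,19,20,21,22,23,24,25,26,27,28,29,30,31
w: 2,2,2,2,2,2,2,2,2,2,2,2,2,2,2,2,2,2,2,2,2,2,2,2,2,2,2,2,2,2,2,2
x: 5,5,5,5,5,5,5,5,5,5,5,5,5,5,5,5,5,5,5,5,5,5,5,5,5,5,5,5,5,5,5,5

steps = 4; useful = 128; efficiency = 128/128 = 1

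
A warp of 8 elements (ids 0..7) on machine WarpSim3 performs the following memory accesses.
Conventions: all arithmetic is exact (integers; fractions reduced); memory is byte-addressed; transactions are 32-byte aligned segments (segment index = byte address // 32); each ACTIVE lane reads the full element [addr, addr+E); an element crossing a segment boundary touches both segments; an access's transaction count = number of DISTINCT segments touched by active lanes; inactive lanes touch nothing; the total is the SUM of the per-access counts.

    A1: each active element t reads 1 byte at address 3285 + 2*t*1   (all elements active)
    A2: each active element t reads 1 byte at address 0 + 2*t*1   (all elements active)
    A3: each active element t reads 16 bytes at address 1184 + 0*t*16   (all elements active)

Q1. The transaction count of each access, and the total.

A1: 2 transactions
A2: 1 transaction
A3: 1 transaction

Answer: 2,1,1; total 4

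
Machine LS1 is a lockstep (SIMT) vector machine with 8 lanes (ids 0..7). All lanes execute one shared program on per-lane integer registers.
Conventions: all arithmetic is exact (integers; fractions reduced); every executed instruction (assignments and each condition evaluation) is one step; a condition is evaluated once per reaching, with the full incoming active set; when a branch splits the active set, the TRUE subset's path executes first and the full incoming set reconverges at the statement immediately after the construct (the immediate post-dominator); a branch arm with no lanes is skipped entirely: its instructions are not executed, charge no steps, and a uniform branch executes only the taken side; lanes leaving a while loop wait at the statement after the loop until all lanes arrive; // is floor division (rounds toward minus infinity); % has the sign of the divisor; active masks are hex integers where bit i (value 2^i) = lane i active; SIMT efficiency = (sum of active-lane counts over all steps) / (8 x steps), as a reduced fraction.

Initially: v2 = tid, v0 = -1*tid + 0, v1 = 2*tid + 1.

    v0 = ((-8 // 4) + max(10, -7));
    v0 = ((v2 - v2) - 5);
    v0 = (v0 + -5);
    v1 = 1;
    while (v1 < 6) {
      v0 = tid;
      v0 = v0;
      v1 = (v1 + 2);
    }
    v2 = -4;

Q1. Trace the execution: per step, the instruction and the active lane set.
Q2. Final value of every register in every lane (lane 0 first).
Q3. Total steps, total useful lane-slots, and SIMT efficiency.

step 0: v0 <- ((-8 // 4) + max(10, -7)) 0xff
step 1: v0 <- ((v2 - v2) - 5)        0xff
step 2: v0 <- (v0 + -5)              0xff
step 3: v1 <- 1                      0xff
step 4: eval (v1 < 6)                0xff
step 5: v0 <- tid                    0xff
step 6: v0 <- v0                     0xff
step 7: v1 <- (v1 + 2)               0xff
step 8: eval (v1 < 6)                0xff
step 9: v0 <- tid                    0xff
step 10: v0 <- v0                     0xff
step 11: v1 <- (v1 + 2)               0xff
step 12: eval (v1 < 6)                0xff
step 13: v0 <- tid                    0xff
step 14: v0 <- v0                     0xff
step 15: v1 <- (v1 + 2)               0xff
step 16: eval (v1 < 6)                0xff
step 17: v2 <- -4                     0xff

Answer: 18 steps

v2: -4,-4,-4,-4,-4,-4,-4,-4
v0: 0,1,2,3,4,5,6,7
v1: 7,7,7,7,7,7,7,7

steps = 18; useful = 144; efficiency = 144/144 = 1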